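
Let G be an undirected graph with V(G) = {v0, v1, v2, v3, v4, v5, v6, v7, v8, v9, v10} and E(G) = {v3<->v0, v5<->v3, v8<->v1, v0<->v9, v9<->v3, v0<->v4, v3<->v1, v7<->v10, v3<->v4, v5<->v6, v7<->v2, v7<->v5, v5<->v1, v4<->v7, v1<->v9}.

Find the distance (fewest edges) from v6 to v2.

Distance 0: v6.
Distance 1: v5.
Distance 2: v1, v3, v7.
Distance 3: v0, v2, v4, v8, v9, v10 — contains v2.

3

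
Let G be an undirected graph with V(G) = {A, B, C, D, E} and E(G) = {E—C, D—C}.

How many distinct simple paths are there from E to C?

E–C

1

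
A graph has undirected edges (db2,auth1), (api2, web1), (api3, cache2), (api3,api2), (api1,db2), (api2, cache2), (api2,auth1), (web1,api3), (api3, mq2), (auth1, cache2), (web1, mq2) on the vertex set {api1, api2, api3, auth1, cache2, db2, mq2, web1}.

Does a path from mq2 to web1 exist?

Explore from mq2.
Distance 1: reach api3, web1.
Found web1.

Yes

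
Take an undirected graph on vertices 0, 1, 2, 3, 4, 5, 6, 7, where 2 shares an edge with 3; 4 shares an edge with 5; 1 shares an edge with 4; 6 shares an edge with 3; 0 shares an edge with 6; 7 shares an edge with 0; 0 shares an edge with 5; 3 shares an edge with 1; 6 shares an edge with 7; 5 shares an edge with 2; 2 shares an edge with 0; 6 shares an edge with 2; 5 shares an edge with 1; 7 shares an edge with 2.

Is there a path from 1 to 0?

Yes

Explore from 1.
Distance 1: reach 3, 4, 5.
Distance 2: reach 0, 2, 6.
Found 0.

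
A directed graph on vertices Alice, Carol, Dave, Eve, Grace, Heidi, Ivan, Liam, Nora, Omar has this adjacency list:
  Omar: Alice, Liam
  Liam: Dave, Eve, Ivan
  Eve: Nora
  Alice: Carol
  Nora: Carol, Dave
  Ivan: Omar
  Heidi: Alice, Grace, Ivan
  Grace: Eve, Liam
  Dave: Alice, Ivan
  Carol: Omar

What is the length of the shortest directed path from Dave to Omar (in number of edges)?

2

Distance 0: Dave.
Distance 1: Alice, Ivan.
Distance 2: Carol, Omar — contains Omar.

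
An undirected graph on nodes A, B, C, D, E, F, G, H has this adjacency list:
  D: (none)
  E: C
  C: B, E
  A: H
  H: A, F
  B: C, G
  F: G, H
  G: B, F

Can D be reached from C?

Explore from C.
Distance 1: reach B, E.
Distance 2: reach G.
Distance 3: reach F.
Distance 4: reach H.
Distance 5: reach A.
The search is exhausted without reaching D; it lies in a different component.

No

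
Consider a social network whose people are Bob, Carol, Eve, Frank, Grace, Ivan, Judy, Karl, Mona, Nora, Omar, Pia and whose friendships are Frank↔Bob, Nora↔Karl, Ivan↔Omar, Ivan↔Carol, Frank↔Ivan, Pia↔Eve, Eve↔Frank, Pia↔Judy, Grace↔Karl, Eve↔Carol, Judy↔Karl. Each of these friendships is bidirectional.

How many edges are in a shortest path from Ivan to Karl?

Distance 0: Ivan.
Distance 1: Carol, Frank, Omar.
Distance 2: Bob, Eve.
Distance 3: Pia.
Distance 4: Judy.
Distance 5: Karl — contains Karl.

5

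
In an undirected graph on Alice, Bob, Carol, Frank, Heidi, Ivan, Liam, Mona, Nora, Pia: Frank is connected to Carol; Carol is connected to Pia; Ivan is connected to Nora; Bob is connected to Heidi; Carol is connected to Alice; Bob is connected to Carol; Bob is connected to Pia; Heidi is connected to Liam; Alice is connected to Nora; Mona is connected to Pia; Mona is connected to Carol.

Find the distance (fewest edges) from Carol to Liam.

Distance 0: Carol.
Distance 1: Alice, Bob, Frank, Mona, Pia.
Distance 2: Heidi, Nora.
Distance 3: Ivan, Liam — contains Liam.

3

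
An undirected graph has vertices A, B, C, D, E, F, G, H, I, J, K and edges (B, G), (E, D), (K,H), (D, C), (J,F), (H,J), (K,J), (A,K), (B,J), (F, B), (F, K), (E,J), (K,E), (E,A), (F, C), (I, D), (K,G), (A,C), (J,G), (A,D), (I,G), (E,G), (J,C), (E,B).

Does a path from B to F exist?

Yes

Explore from B.
Distance 1: reach E, F, G, J.
Found F.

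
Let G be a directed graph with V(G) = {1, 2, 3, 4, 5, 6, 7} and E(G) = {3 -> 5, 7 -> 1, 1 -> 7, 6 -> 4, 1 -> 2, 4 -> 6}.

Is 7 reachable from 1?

Explore from 1.
Distance 1: reach 2, 7.
Found 7.

Yes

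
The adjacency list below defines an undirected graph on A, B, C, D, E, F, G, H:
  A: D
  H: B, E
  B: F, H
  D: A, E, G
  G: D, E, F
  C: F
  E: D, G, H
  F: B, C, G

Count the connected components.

From A: component {A, B, C, D, E, F, G, H}.
That's 1 component.

1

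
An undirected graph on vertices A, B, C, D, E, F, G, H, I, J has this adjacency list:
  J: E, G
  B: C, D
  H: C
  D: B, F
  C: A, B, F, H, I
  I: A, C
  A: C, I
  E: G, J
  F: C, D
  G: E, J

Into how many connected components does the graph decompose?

2

From A: component {A, B, C, D, F, H, I}.
From E: component {E, G, J}.
That's 2 components.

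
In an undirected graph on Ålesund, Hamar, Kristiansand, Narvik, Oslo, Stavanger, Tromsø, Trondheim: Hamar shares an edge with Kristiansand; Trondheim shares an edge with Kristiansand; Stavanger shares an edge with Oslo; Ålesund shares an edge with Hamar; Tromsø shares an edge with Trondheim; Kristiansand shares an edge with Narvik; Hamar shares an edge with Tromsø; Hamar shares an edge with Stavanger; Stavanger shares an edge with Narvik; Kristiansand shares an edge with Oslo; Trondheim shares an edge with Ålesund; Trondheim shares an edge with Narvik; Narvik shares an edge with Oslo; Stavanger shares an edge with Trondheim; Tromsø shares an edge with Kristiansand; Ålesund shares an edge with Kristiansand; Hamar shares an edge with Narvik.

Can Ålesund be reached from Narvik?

Explore from Narvik.
Distance 1: reach Hamar, Kristiansand, Oslo, Stavanger, Trondheim.
Distance 2: reach Ålesund, Tromsø.
Found Ålesund.

Yes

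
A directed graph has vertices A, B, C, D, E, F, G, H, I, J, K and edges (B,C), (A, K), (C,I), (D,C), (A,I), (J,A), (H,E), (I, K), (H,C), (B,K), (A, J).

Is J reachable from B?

No

Explore from B.
Distance 1: reach C, K.
Distance 2: reach I.
The search from B is exhausted; no directed path reaches J.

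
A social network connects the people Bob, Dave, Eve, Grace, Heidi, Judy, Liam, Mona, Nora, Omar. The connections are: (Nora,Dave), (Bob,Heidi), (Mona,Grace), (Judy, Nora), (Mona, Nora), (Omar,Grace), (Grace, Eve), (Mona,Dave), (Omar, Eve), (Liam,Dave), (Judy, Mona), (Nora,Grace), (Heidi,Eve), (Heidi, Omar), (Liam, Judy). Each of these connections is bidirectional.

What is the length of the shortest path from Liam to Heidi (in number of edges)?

5

Distance 0: Liam.
Distance 1: Dave, Judy.
Distance 2: Mona, Nora.
Distance 3: Grace.
Distance 4: Eve, Omar.
Distance 5: Heidi — contains Heidi.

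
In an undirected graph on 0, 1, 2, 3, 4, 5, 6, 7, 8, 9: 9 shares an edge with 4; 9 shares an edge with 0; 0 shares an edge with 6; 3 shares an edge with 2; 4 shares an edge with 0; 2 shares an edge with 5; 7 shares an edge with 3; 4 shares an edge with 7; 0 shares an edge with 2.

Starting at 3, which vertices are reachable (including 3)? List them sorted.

Start at 3.
Its neighbours: 2, 7.
Then their neighbours: 0, 4, 5.
Then next layer: 6, 9.
Nothing further is reachable.

0, 2, 3, 4, 5, 6, 7, 9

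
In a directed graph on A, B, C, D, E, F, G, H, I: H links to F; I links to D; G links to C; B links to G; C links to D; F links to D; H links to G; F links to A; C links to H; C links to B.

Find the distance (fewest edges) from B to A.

5

Distance 0: B.
Distance 1: G.
Distance 2: C.
Distance 3: D, H.
Distance 4: F.
Distance 5: A — contains A.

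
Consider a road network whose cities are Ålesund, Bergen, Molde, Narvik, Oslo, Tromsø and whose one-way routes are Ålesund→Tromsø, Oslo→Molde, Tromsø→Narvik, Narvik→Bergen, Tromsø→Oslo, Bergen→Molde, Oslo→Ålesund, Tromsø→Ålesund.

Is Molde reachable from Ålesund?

Yes

Explore from Ålesund.
Distance 1: reach Tromsø.
Distance 2: reach Narvik, Oslo.
Distance 3: reach Bergen, Molde.
Found Molde.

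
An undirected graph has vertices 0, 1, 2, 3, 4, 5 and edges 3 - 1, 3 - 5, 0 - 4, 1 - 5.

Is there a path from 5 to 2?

No

Explore from 5.
Distance 1: reach 1, 3.
The search is exhausted without reaching 2; it lies in a different component.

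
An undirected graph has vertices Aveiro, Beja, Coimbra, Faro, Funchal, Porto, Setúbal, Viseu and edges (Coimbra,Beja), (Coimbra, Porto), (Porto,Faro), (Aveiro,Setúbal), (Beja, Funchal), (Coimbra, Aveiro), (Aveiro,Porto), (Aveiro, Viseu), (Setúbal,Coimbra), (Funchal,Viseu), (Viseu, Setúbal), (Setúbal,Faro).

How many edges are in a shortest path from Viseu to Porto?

Distance 0: Viseu.
Distance 1: Aveiro, Funchal, Setúbal.
Distance 2: Beja, Coimbra, Faro, Porto — contains Porto.

2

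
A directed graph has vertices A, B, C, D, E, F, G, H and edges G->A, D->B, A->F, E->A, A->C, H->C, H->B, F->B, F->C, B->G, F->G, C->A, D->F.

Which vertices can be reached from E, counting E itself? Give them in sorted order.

A, B, C, E, F, G

Start at E.
Its neighbours: A.
Then their neighbours: C, F.
Then next layer: B, G.
Nothing further is reachable.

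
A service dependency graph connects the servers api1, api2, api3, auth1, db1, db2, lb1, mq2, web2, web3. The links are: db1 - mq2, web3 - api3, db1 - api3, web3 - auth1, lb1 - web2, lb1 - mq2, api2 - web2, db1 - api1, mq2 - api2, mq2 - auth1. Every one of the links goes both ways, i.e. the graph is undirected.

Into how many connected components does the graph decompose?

2

From api1: component {api1, api2, api3, auth1, db1, lb1, mq2, web2, web3}.
From db2: component {db2}.
That's 2 components.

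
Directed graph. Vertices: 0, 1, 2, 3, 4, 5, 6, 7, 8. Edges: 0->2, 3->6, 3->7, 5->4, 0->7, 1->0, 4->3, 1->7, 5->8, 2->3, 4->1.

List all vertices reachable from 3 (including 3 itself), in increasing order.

Start at 3.
Its neighbours: 6, 7.
Nothing further is reachable.

3, 6, 7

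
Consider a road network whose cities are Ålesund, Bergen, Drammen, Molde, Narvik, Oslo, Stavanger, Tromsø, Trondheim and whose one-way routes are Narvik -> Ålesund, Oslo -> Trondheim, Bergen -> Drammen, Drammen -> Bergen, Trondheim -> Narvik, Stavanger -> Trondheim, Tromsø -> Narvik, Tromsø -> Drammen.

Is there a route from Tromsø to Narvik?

Yes

Explore from Tromsø.
Distance 1: reach Drammen, Narvik.
Found Narvik.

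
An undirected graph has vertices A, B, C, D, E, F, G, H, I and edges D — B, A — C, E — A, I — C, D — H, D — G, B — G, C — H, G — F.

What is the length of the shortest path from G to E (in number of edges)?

5

Distance 0: G.
Distance 1: B, D, F.
Distance 2: H.
Distance 3: C.
Distance 4: A, I.
Distance 5: E — contains E.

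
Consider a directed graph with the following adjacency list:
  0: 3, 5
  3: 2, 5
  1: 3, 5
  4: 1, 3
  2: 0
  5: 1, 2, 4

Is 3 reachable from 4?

Explore from 4.
Distance 1: reach 1, 3.
Found 3.

Yes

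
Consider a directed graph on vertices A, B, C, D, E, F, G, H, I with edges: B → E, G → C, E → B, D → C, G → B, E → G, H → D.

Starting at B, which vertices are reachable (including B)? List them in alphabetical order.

B, C, E, G

Start at B.
Its neighbours: E.
Then their neighbours: G.
Then next layer: C.
Nothing further is reachable.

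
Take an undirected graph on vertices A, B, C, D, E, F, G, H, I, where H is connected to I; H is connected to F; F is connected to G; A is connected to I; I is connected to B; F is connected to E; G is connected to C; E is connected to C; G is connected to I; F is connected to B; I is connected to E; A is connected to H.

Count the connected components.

2

From A: component {A, B, C, E, F, G, H, I}.
From D: component {D}.
That's 2 components.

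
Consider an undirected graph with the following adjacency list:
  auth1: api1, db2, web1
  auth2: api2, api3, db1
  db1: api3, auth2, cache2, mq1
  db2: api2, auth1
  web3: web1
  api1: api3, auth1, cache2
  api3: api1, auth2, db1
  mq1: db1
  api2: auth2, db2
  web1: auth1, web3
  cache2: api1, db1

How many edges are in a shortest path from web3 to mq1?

6

Distance 0: web3.
Distance 1: web1.
Distance 2: auth1.
Distance 3: api1, db2.
Distance 4: api2, api3, cache2.
Distance 5: auth2, db1.
Distance 6: mq1 — contains mq1.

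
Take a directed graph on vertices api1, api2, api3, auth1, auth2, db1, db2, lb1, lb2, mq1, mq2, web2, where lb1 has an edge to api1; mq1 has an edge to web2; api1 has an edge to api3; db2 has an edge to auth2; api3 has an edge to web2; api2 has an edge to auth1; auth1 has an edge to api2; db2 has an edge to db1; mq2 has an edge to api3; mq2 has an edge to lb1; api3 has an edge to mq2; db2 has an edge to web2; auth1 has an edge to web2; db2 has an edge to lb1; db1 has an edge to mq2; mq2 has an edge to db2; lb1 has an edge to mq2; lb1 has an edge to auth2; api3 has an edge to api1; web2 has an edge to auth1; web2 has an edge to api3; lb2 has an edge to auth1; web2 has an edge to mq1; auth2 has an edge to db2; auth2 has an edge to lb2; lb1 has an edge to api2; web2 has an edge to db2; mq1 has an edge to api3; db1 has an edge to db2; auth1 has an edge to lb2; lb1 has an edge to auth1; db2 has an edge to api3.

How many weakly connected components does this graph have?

From api1: component {api1, api2, api3, auth1, auth2, db1, db2, lb1, lb2, mq1, mq2, web2}.
That's 1 component.

1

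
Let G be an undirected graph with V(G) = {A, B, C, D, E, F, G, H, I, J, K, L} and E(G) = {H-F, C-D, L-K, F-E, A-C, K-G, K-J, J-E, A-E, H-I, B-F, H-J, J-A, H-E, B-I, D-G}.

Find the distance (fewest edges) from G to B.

Distance 0: G.
Distance 1: D, K.
Distance 2: C, J, L.
Distance 3: A, E, H.
Distance 4: F, I.
Distance 5: B — contains B.

5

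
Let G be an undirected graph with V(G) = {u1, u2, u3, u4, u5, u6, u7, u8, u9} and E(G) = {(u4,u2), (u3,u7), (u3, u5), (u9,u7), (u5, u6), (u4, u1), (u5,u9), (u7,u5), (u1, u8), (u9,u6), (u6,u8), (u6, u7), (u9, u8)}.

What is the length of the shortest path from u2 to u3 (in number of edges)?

Distance 0: u2.
Distance 1: u4.
Distance 2: u1.
Distance 3: u8.
Distance 4: u6, u9.
Distance 5: u5, u7.
Distance 6: u3 — contains u3.

6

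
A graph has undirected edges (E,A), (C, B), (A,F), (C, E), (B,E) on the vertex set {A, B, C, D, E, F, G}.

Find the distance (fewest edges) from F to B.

Distance 0: F.
Distance 1: A.
Distance 2: E.
Distance 3: B, C — contains B.

3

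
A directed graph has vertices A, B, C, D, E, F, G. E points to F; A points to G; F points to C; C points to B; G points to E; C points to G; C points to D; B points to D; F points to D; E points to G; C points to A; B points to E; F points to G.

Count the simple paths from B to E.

1

B→E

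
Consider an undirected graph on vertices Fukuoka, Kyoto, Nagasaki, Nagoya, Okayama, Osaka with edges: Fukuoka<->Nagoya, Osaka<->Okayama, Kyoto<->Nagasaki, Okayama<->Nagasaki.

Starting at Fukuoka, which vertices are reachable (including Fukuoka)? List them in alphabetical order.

Fukuoka, Nagoya

Start at Fukuoka.
Its neighbours: Nagoya.
Nothing further is reachable.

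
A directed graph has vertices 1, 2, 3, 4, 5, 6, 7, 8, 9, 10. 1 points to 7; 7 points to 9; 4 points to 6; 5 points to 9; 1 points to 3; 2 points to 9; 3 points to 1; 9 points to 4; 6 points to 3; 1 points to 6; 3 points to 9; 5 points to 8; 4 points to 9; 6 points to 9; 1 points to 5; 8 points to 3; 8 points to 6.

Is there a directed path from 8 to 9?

Yes

Explore from 8.
Distance 1: reach 3, 6.
Distance 2: reach 1, 9.
Found 9.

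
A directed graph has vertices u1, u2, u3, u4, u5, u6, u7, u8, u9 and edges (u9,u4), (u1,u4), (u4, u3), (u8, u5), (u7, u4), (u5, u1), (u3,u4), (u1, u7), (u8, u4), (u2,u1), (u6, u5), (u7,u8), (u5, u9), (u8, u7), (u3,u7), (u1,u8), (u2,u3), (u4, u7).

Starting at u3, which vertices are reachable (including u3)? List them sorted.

u1, u3, u4, u5, u7, u8, u9

Start at u3.
Its neighbours: u4, u7.
Then their neighbours: u8.
Then next layer: u5.
Then next layer: u1, u9.
Nothing further is reachable.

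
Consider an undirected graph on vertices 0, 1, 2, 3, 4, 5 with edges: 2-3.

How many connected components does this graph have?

5

From 0: component {0}.
From 1: component {1}.
From 2: component {2, 3}.
From 4: component {4}.
From 5: component {5}.
That's 5 components.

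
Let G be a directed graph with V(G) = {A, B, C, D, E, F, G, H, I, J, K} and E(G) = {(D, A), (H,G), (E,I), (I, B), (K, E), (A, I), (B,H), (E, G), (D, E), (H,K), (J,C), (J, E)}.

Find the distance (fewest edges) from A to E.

5

Distance 0: A.
Distance 1: I.
Distance 2: B.
Distance 3: H.
Distance 4: G, K.
Distance 5: E — contains E.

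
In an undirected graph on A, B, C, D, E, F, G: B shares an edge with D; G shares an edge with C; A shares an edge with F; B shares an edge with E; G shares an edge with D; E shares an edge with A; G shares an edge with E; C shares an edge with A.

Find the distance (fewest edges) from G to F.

3

Distance 0: G.
Distance 1: C, D, E.
Distance 2: A, B.
Distance 3: F — contains F.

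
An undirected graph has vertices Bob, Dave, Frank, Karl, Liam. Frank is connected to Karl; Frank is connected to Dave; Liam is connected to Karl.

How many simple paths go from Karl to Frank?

1

Karl–Frank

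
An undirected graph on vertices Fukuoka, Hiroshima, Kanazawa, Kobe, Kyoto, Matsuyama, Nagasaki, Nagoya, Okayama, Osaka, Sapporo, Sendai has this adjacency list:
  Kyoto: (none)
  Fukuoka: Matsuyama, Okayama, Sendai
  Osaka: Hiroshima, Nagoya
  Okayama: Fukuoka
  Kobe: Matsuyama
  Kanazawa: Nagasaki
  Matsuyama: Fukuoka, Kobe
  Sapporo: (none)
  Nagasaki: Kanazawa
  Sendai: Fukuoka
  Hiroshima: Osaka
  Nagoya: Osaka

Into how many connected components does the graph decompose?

From Fukuoka: component {Fukuoka, Kobe, Matsuyama, Okayama, Sendai}.
From Hiroshima: component {Hiroshima, Nagoya, Osaka}.
From Kanazawa: component {Kanazawa, Nagasaki}.
From Kyoto: component {Kyoto}.
From Sapporo: component {Sapporo}.
That's 5 components.

5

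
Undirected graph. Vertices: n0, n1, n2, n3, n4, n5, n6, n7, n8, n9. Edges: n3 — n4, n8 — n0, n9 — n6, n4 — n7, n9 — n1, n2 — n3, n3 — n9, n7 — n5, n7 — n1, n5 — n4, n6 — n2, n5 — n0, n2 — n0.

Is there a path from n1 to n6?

Yes

Explore from n1.
Distance 1: reach n7, n9.
Distance 2: reach n3, n4, n5, n6.
Found n6.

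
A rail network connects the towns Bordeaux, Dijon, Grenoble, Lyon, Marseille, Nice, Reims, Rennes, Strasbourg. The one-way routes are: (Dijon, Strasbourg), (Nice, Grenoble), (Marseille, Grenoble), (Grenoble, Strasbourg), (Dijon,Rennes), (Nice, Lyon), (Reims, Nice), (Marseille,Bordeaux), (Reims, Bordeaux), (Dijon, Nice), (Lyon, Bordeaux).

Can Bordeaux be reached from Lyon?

Yes

Explore from Lyon.
Distance 1: reach Bordeaux.
Found Bordeaux.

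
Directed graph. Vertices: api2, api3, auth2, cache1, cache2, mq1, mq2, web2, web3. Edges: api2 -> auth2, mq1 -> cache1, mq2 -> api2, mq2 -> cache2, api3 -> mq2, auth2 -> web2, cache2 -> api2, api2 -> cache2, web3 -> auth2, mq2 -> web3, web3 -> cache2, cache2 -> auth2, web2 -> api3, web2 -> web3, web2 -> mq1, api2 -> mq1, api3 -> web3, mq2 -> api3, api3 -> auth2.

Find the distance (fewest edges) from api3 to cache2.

2

Distance 0: api3.
Distance 1: auth2, mq2, web3.
Distance 2: api2, cache2, web2 — contains cache2.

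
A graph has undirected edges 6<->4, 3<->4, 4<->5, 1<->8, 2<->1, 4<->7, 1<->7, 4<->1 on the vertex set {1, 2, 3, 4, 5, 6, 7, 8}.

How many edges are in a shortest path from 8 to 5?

Distance 0: 8.
Distance 1: 1.
Distance 2: 2, 4, 7.
Distance 3: 3, 5, 6 — contains 5.

3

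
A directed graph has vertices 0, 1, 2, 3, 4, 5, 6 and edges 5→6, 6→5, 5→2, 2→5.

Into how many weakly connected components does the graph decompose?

5

From 0: component {0}.
From 1: component {1}.
From 2: component {2, 5, 6}.
From 3: component {3}.
From 4: component {4}.
That's 5 components.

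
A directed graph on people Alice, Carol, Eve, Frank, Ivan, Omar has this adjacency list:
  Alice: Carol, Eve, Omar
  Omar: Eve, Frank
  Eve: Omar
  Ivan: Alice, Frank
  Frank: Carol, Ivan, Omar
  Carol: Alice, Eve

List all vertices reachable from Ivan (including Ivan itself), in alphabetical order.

Start at Ivan.
Its neighbours: Alice, Frank.
Then their neighbours: Carol, Eve, Omar.
Every vertex is now reached.

Alice, Carol, Eve, Frank, Ivan, Omar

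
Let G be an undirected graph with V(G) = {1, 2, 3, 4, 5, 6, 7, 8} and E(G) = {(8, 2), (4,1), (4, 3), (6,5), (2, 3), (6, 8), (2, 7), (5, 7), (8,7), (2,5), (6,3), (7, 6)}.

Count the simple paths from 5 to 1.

5–2–3–4–1
5–2–7–6–3–4–1
5–2–7–8–6–3–4–1
5–2–8–6–3–4–1
5–2–8–7–6–3–4–1
5–6–3–4–1
5–6–7–2–3–4–1
5–6–7–8–2–3–4–1
... and 8 more.

16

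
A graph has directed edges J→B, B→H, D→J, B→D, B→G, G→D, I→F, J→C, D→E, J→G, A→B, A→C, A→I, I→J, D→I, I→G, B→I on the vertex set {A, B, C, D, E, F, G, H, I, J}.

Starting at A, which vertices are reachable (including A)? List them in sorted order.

A, B, C, D, E, F, G, H, I, J

Start at A.
Its neighbours: B, C, I.
Then their neighbours: D, F, G, H, J.
Then next layer: E.
Every vertex is now reached.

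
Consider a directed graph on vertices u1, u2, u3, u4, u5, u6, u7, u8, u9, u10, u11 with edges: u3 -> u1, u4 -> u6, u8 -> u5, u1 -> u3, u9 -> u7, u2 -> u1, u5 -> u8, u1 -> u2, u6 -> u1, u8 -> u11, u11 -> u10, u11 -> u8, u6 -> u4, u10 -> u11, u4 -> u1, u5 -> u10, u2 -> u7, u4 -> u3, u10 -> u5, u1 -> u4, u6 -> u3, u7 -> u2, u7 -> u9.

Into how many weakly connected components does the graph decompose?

2

From u1: component {u1, u2, u3, u4, u6, u7, u9}.
From u5: component {u5, u8, u10, u11}.
That's 2 components.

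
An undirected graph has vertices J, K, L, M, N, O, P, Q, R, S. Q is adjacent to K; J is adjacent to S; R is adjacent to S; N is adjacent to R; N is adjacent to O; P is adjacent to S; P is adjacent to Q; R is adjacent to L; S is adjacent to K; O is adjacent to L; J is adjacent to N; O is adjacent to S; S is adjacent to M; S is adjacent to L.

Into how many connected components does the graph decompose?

1

From J: component {J, K, L, M, N, O, P, Q, R, S}.
That's 1 component.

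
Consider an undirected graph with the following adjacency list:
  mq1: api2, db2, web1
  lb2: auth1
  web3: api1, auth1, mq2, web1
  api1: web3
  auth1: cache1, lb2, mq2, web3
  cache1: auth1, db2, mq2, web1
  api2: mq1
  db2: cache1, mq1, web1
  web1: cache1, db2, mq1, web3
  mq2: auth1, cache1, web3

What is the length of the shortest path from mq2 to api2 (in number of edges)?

4

Distance 0: mq2.
Distance 1: auth1, cache1, web3.
Distance 2: api1, db2, lb2, web1.
Distance 3: mq1.
Distance 4: api2 — contains api2.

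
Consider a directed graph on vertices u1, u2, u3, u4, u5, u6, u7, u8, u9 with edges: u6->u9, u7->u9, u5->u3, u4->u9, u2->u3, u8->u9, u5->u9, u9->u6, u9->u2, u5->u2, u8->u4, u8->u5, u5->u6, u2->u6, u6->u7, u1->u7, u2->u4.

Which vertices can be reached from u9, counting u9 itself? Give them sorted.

u2, u3, u4, u6, u7, u9

Start at u9.
Its neighbours: u2, u6.
Then their neighbours: u3, u4, u7.
Nothing further is reachable.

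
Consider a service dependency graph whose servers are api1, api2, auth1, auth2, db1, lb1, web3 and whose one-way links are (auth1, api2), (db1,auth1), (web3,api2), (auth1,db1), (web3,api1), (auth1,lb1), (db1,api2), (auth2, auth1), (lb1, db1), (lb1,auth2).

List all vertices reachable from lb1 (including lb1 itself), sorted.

Start at lb1.
Its neighbours: auth2, db1.
Then their neighbours: api2, auth1.
Nothing further is reachable.

api2, auth1, auth2, db1, lb1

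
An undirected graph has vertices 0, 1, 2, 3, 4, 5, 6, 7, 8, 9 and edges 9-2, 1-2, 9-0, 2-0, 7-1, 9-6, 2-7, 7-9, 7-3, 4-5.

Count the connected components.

3

From 0: component {0, 1, 2, 3, 6, 7, 9}.
From 4: component {4, 5}.
From 8: component {8}.
That's 3 components.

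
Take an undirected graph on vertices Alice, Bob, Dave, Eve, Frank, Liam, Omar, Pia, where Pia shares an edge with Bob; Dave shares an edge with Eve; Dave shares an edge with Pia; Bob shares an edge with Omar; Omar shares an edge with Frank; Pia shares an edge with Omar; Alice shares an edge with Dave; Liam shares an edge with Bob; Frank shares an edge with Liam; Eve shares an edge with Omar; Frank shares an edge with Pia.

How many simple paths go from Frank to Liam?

Frank–Liam
Frank–Omar–Bob–Liam
Frank–Omar–Eve–Dave–Pia–Bob–Liam
Frank–Omar–Pia–Bob–Liam
Frank–Pia–Bob–Liam
Frank–Pia–Dave–Eve–Omar–Bob–Liam
Frank–Pia–Omar–Bob–Liam

7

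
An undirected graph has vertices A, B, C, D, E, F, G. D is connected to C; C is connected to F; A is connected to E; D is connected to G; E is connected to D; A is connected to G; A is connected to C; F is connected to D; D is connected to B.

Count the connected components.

1

From A: component {A, B, C, D, E, F, G}.
That's 1 component.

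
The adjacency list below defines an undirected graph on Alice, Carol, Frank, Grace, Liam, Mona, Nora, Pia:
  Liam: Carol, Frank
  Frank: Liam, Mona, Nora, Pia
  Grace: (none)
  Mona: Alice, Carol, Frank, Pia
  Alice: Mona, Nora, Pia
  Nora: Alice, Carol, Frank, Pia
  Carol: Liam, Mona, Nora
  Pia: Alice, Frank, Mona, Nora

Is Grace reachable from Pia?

No

Explore from Pia.
Distance 1: reach Alice, Frank, Mona, Nora.
Distance 2: reach Carol, Liam.
The search is exhausted without reaching Grace; it lies in a different component.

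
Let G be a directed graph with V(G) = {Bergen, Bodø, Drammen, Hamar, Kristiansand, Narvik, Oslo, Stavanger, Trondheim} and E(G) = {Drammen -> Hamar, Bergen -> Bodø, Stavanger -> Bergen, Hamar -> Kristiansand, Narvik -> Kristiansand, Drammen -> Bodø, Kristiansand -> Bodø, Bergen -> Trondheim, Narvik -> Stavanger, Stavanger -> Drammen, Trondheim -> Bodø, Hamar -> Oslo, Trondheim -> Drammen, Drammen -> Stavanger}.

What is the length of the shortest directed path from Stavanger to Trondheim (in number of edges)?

2

Distance 0: Stavanger.
Distance 1: Bergen, Drammen.
Distance 2: Bodø, Hamar, Trondheim — contains Trondheim.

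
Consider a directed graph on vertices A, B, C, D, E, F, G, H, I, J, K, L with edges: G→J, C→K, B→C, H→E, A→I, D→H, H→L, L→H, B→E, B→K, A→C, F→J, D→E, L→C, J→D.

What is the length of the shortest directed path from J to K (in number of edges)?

Distance 0: J.
Distance 1: D.
Distance 2: E, H.
Distance 3: L.
Distance 4: C.
Distance 5: K — contains K.

5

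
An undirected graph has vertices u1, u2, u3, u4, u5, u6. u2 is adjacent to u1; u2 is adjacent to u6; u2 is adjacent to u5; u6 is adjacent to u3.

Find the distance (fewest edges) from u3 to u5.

3

Distance 0: u3.
Distance 1: u6.
Distance 2: u2.
Distance 3: u1, u5 — contains u5.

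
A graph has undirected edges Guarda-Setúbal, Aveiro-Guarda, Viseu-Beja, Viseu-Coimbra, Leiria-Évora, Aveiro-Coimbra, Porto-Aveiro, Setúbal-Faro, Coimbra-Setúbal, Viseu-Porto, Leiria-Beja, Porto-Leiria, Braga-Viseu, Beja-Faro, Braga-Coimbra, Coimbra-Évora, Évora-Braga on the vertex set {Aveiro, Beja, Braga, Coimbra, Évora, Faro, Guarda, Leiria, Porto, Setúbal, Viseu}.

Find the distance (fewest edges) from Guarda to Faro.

2

Distance 0: Guarda.
Distance 1: Aveiro, Setúbal.
Distance 2: Coimbra, Faro, Porto — contains Faro.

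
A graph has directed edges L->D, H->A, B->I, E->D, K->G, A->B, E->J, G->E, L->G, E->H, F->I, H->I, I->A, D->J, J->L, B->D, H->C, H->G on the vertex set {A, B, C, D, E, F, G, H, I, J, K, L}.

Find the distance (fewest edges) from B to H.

6

Distance 0: B.
Distance 1: D, I.
Distance 2: A, J.
Distance 3: L.
Distance 4: G.
Distance 5: E.
Distance 6: H — contains H.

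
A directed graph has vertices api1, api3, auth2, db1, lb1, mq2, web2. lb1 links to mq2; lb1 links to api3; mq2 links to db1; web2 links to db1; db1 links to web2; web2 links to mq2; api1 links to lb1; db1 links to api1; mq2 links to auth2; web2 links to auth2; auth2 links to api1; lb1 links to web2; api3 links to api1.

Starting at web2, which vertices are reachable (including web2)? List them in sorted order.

api1, api3, auth2, db1, lb1, mq2, web2

Start at web2.
Its neighbours: auth2, db1, mq2.
Then their neighbours: api1.
Then next layer: lb1.
Then next layer: api3.
Every vertex is now reached.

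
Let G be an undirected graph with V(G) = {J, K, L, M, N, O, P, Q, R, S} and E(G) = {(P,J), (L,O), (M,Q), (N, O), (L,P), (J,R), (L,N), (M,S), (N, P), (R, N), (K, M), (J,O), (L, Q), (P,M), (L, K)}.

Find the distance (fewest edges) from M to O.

3

Distance 0: M.
Distance 1: K, P, Q, S.
Distance 2: J, L, N.
Distance 3: O, R — contains O.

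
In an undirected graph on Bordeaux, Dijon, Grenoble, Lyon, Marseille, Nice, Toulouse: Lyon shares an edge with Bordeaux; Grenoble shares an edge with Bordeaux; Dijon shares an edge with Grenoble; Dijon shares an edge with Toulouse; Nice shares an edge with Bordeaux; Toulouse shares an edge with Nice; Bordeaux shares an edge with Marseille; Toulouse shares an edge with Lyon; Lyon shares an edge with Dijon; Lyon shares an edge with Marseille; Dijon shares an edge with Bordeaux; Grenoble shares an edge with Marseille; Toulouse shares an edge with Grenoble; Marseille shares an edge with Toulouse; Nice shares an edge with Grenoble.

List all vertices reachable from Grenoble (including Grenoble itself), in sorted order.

Start at Grenoble.
Its neighbours: Bordeaux, Dijon, Marseille, Nice, Toulouse.
Then their neighbours: Lyon.
Every vertex is now reached.

Bordeaux, Dijon, Grenoble, Lyon, Marseille, Nice, Toulouse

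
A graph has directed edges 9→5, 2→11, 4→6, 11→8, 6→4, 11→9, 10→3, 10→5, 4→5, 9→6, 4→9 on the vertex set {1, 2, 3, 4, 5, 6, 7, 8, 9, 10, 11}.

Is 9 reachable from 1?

No

1 has no outgoing edges, so nothing is reachable from it.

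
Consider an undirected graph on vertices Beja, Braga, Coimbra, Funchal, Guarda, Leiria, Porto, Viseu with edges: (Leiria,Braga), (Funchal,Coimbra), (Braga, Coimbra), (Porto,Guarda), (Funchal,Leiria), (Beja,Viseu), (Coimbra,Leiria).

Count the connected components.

3

From Beja: component {Beja, Viseu}.
From Braga: component {Braga, Coimbra, Funchal, Leiria}.
From Guarda: component {Guarda, Porto}.
That's 3 components.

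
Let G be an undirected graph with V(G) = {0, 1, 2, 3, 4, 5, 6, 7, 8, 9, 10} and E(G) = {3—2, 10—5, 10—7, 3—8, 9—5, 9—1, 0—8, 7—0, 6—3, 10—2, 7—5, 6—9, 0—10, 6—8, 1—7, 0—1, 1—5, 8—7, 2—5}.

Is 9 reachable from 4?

4 has no edges, so nothing is reachable from it.

No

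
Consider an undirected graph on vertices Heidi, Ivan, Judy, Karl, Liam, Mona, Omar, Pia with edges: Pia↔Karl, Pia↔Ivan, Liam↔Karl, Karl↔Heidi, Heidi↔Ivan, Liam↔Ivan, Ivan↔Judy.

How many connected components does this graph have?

From Heidi: component {Heidi, Ivan, Judy, Karl, Liam, Pia}.
From Mona: component {Mona}.
From Omar: component {Omar}.
That's 3 components.

3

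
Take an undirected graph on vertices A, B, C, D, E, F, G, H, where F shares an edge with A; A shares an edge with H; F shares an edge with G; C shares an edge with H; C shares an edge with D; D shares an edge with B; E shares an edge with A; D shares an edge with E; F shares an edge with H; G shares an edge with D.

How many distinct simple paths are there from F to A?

F–A
F–G–D–C–H–A
F–G–D–E–A
F–H–A
F–H–C–D–E–A

5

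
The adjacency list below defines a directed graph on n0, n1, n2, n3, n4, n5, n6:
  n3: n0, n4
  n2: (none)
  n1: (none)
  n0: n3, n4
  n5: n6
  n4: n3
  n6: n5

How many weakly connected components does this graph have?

4

From n0: component {n0, n3, n4}.
From n1: component {n1}.
From n2: component {n2}.
From n5: component {n5, n6}.
That's 4 components.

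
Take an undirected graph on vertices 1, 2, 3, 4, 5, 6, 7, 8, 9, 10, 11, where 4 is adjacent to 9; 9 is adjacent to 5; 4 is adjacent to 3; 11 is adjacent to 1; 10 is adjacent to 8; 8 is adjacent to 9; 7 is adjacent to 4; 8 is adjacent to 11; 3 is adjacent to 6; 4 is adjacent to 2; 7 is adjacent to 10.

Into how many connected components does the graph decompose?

1

From 1: component {1, 2, 3, 4, 5, 6, 7, 8, 9, 10, 11}.
That's 1 component.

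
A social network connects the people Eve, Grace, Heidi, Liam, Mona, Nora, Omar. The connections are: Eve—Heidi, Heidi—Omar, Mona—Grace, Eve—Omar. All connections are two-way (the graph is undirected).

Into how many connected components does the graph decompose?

4

From Eve: component {Eve, Heidi, Omar}.
From Grace: component {Grace, Mona}.
From Liam: component {Liam}.
From Nora: component {Nora}.
That's 4 components.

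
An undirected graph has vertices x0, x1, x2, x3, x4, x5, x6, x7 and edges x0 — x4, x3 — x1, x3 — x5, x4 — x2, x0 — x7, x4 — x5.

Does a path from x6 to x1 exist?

x6 has no edges, so nothing is reachable from it.

No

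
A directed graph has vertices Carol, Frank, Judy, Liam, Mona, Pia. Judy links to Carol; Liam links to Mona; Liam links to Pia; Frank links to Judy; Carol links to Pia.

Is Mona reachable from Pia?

No

Pia has no outgoing edges, so nothing is reachable from it.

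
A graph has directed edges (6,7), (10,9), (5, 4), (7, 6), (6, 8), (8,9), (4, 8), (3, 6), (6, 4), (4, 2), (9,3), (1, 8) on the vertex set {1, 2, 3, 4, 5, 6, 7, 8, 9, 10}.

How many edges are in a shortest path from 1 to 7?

Distance 0: 1.
Distance 1: 8.
Distance 2: 9.
Distance 3: 3.
Distance 4: 6.
Distance 5: 4, 7 — contains 7.

5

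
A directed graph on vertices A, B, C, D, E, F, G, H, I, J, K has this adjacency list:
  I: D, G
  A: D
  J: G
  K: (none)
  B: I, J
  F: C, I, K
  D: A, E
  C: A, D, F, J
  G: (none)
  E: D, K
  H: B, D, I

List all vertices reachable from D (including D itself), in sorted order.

Start at D.
Its neighbours: A, E.
Then their neighbours: K.
Nothing further is reachable.

A, D, E, K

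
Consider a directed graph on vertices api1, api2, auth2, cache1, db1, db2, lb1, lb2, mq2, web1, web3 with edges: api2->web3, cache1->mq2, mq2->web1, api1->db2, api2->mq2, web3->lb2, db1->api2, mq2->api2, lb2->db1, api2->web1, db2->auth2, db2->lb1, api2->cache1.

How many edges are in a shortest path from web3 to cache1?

Distance 0: web3.
Distance 1: lb2.
Distance 2: db1.
Distance 3: api2.
Distance 4: cache1, mq2, web1 — contains cache1.

4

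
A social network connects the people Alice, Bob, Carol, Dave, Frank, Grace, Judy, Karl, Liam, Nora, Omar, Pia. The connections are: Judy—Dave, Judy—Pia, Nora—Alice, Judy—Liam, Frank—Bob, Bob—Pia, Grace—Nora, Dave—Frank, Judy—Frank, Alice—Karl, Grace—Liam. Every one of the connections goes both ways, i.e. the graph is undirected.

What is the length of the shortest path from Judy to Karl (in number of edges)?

5

Distance 0: Judy.
Distance 1: Dave, Frank, Liam, Pia.
Distance 2: Bob, Grace.
Distance 3: Nora.
Distance 4: Alice.
Distance 5: Karl — contains Karl.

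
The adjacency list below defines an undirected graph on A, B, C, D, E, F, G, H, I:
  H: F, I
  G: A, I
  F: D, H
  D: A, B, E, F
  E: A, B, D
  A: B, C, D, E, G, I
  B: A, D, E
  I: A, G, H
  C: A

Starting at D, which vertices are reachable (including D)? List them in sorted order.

A, B, C, D, E, F, G, H, I

Start at D.
Its neighbours: A, B, E, F.
Then their neighbours: C, G, H, I.
Every vertex is now reached.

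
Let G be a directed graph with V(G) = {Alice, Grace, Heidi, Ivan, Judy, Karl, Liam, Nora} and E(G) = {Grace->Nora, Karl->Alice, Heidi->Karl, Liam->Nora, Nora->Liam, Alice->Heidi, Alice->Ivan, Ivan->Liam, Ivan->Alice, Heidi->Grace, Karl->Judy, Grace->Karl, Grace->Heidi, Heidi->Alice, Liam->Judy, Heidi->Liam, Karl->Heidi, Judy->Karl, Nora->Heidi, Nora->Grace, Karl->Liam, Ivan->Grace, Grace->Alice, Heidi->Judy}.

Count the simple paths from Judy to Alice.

Judy→Karl→Alice
Judy→Karl→Heidi→Alice
Judy→Karl→Heidi→Grace→Alice
Judy→Karl→Heidi→Liam→Nora→Grace→Alice
Judy→Karl→Liam→Nora→Grace→Alice
Judy→Karl→Liam→Nora→Grace→Heidi→Alice
Judy→Karl→Liam→Nora→Heidi→Alice
Judy→Karl→Liam→Nora→Heidi→Grace→Alice

8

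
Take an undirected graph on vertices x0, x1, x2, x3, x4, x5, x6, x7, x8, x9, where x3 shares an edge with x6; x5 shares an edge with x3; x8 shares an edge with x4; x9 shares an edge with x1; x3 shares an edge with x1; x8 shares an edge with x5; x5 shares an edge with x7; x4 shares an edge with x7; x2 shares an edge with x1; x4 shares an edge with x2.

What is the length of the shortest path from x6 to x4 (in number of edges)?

Distance 0: x6.
Distance 1: x3.
Distance 2: x1, x5.
Distance 3: x2, x7, x8, x9.
Distance 4: x4 — contains x4.

4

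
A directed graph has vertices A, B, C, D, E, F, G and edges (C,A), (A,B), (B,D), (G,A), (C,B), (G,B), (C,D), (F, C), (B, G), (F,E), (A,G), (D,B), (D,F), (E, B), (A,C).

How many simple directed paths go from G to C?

3

G→A→B→D→F→C
G→A→C
G→B→D→F→C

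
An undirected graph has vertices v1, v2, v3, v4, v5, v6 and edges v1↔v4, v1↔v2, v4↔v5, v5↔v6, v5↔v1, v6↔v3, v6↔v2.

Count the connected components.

From v1: component {v1, v2, v3, v4, v5, v6}.
That's 1 component.

1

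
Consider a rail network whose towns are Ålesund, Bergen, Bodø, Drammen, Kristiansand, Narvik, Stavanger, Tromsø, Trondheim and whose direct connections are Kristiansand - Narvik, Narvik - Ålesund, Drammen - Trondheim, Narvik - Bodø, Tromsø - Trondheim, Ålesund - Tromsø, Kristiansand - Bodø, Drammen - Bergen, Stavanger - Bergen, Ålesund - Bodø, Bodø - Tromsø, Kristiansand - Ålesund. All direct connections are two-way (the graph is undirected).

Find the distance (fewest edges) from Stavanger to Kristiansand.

6

Distance 0: Stavanger.
Distance 1: Bergen.
Distance 2: Drammen.
Distance 3: Trondheim.
Distance 4: Tromsø.
Distance 5: Ålesund, Bodø.
Distance 6: Kristiansand, Narvik — contains Kristiansand.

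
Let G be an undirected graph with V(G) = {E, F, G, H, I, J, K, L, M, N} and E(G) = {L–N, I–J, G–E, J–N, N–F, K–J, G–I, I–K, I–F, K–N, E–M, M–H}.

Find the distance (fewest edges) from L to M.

Distance 0: L.
Distance 1: N.
Distance 2: F, J, K.
Distance 3: I.
Distance 4: G.
Distance 5: E.
Distance 6: M — contains M.

6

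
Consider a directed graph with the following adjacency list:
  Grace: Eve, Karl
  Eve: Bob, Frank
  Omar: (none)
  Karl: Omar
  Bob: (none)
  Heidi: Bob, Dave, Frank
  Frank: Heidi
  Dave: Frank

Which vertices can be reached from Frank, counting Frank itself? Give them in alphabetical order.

Bob, Dave, Frank, Heidi

Start at Frank.
Its neighbours: Heidi.
Then their neighbours: Bob, Dave.
Nothing further is reachable.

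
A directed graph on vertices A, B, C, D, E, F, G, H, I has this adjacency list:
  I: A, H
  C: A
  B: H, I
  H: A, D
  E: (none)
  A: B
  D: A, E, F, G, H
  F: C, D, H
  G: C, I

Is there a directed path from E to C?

E has no outgoing edges, so nothing is reachable from it.

No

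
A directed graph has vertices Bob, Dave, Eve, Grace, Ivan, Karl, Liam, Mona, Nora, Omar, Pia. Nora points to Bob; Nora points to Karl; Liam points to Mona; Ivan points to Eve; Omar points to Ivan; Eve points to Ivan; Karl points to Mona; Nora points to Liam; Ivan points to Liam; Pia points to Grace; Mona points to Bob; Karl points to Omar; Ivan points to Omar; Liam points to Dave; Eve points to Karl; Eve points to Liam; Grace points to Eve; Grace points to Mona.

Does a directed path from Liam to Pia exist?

Explore from Liam.
Distance 1: reach Dave, Mona.
Distance 2: reach Bob.
The search from Liam is exhausted; no directed path reaches Pia.

No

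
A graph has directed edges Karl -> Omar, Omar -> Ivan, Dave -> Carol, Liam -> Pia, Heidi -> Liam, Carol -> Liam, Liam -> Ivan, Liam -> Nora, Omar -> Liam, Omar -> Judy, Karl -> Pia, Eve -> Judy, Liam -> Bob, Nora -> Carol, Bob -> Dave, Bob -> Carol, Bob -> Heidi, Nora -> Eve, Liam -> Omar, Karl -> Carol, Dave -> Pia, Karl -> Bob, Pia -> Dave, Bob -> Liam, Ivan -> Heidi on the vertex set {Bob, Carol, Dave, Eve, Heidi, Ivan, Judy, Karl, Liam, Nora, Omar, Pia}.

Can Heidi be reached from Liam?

Yes

Explore from Liam.
Distance 1: reach Bob, Ivan, Nora, Omar, Pia.
Distance 2: reach Carol, Dave, Eve, Heidi, Judy.
Found Heidi.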